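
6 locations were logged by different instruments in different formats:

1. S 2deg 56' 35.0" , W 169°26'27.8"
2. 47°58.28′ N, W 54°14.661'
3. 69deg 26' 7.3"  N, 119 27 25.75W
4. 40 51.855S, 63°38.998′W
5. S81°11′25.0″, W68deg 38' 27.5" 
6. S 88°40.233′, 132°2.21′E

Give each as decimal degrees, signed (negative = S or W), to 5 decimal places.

Point 1:
  Latitude: 2° + 56/60 + 35/3600 = 2 + 0.933333 + 0.009722 = 2.943056
  S → negative
  Lon: 169 + 26/60 + 27.8/3600 = 169.441056
  W ⇒ negate
Point 2:
  φ: 47 + 58.28/60 = 47.971333
  N ⇒ keep positive
  λ: 14.661′ = 0.244350°; total 54.244350
  W → negative
Point 3:
  Lat: 26′ + 7.3″ = 26.12167′; 69 + 26.12167/60 = 69.435361
  N ⇒ keep positive
  Longitude: 119 + 27/60 + 25.75/3600 = 119.457153
  W → negative
Point 4:
  Latitude: 51.855′ = 0.864250°; total 40.864250
  hemisphere S, so the sign is −
  λ: 63 + 38.998/60 = 63.649967
  W → negative
Point 5:
  Latitude: 81° + 11/60 + 25/3600 = 81 + 0.183333 + 0.006944 = 81.190278
  hemisphere S, so the sign is −
  Longitude: 68 + 38/60 + 27.5/3600 = 68.640972
  W ⇒ negate
Point 6:
  Lat: 88 + 40.233/60 = 88.670550
  S ⇒ negate
  Lon: 2.21′ = 0.036833°; total 132.036833
  E ⇒ keep positive

1. -2.94306, -169.44106
2. 47.97133, -54.24435
3. 69.43536, -119.45715
4. -40.86425, -63.64997
5. -81.19028, -68.64097
6. -88.67055, 132.03683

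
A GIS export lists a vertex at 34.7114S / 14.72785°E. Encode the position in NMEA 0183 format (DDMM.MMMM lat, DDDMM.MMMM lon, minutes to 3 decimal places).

3442.684,S / 01443.671,E

Latitude: 34° + 0.711400 × 60 = 34° 42.68400′
Lon: minutes = (14.727850 − 14) × 60 = 43.67100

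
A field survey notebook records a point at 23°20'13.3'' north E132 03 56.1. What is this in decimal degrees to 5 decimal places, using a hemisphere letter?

23.33703° N, 132.06558° E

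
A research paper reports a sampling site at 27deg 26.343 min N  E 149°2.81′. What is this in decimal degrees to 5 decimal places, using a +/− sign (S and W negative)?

Latitude: 27 + 26.343/60 = 27.439050
N → positive
λ: 149 + 2.81/60 = 149.046833
E ⇒ keep positive

27.43905, 149.04683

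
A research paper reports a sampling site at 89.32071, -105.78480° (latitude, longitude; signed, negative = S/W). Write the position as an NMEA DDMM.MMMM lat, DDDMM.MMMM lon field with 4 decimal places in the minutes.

8919.2426,N / 10547.0880,W

Latitude: fractional part 0.320710 → 19.242600 minutes
Longitude is negative → W; |value| = 105.784800
λ: minutes = (105.784800 − 105) × 60 = 47.088000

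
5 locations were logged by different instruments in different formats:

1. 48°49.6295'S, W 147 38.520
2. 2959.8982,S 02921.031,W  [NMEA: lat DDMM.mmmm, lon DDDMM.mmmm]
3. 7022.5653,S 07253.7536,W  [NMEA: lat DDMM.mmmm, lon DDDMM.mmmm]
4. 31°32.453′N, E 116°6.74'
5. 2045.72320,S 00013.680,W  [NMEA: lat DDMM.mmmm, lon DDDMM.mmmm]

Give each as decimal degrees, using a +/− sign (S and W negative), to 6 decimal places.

1. -48.827158, -147.642000
2. -29.998303, -29.350517
3. -70.376088, -72.895893
4. 31.540883, 116.112333
5. -20.762053, -0.228000

Point 1:
  Lat: 49.6295′ = 0.827158°; total 48.8271583
  hemisphere S, so the sign is −
  λ: 147 + 38.52/60 = 147.6420000
  hemisphere W, so the sign is −
Point 2:
  Latitude: split at 2 digits → 29° and 59.8982′; 29 + 59.8982/60 = 29.9983033
  S ⇒ negate
  Lon: split at 3 digits → 029° and 21.031′; 29 + 21.031/60 = 29.3505167
  W → negative
Point 3:
  φ: degrees = first 2 digits = 70, minutes = 22.5653; 70 + 22.5653/60 = 70.3760883
  hemisphere S, so the sign is −
  Lon: degrees = first 3 digits = 72, minutes = 53.7536; 72 + 53.7536/60 = 72.8958933
  W → negative
Point 4:
  φ: 31 + 32.453/60 = 31.5408833
  N ⇒ keep positive
  λ: 6.74′ = 0.112333°; total 116.1123333
  E ⇒ keep positive
Point 5:
  Lat: degrees = first 2 digits = 20, minutes = 45.7232; 20 + 45.7232/60 = 20.7620533
  hemisphere S, so the sign is −
  λ: split at 3 digits → 000° and 13.68′; 0 + 13.68/60 = 0.2280000
  W → negative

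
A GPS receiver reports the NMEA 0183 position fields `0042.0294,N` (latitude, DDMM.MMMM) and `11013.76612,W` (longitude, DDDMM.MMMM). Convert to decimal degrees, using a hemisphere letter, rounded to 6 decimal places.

Latitude: split at 2 digits → 00° and 42.0294′; 0 + 42.0294/60 = 0.7004900
Lon: split at 3 digits → 110° and 13.76612′; 110 + 13.76612/60 = 110.2294353

0.700490° N, 110.229435° W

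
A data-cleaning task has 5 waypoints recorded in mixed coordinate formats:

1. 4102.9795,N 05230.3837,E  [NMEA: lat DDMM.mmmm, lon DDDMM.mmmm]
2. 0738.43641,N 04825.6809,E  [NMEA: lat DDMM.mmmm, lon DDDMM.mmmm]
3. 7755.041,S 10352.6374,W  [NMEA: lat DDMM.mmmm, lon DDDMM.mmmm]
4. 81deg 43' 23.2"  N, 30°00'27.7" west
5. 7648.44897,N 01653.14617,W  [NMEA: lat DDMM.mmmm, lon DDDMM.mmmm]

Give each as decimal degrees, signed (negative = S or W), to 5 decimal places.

Point 1:
  φ: degrees = first 2 digits = 41, minutes = 2.9795; 41 + 2.9795/60 = 41.049658
  N → positive
  λ: degrees = first 3 digits = 52, minutes = 30.3837; 52 + 30.3837/60 = 52.506395
  E → positive
Point 2:
  Latitude: degrees = first 2 digits = 7, minutes = 38.43641; 7 + 38.43641/60 = 7.640607
  N ⇒ keep positive
  Lon: degrees = first 3 digits = 48, minutes = 25.6809; 48 + 25.6809/60 = 48.428015
  E ⇒ keep positive
Point 3:
  Latitude: split at 2 digits → 77° and 55.041′; 77 + 55.041/60 = 77.917350
  hemisphere S, so the sign is −
  λ: degrees = first 3 digits = 103, minutes = 52.6374; 103 + 52.6374/60 = 103.877290
  W ⇒ negate
Point 4:
  Latitude: 81° + 43/60 + 23.2/3600 = 81 + 0.716667 + 0.006444 = 81.723111
  N → positive
  λ: 0′ + 27.7″ = 0.46167′; 30 + 0.46167/60 = 30.007694
  W ⇒ negate
Point 5:
  Lat: split at 2 digits → 76° and 48.44897′; 76 + 48.44897/60 = 76.807483
  N → positive
  λ: degrees = first 3 digits = 16, minutes = 53.14617; 16 + 53.14617/60 = 16.885770
  W → negative

1. 41.04966, 52.50640
2. 7.64061, 48.42802
3. -77.91735, -103.87729
4. 81.72311, -30.00769
5. 76.80748, -16.88577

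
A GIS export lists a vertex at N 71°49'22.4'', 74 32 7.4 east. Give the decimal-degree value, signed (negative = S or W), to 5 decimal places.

71.82289, 74.53539

φ: 71 + 49/60 + 22.4/3600 = 71.822889
N ⇒ keep positive
Longitude: 74 + 32/60 + 7.4/3600 = 74.535389
E → positive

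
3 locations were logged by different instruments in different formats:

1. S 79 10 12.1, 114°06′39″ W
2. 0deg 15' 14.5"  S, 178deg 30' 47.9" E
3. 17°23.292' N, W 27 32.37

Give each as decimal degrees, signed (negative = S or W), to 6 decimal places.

Point 1:
  Lat: 79 + 10/60 + 12.1/3600 = 79.1700278
  S → negative
  λ: 114 + 6/60 + 39/3600 = 114.1108333
  W ⇒ negate
Point 2:
  Latitude: 0 + 15/60 + 14.5/3600 = 0.2540278
  S ⇒ negate
  Longitude: 178° + 30/60 + 47.9/3600 = 178 + 0.500000 + 0.013306 = 178.5133056
  E → positive
Point 3:
  φ: 17 + 23.292/60 = 17.3882000
  N → positive
  λ: 27 + 32.37/60 = 27.5395000
  W ⇒ negate

1. -79.170028, -114.110833
2. -0.254028, 178.513306
3. 17.388200, -27.539500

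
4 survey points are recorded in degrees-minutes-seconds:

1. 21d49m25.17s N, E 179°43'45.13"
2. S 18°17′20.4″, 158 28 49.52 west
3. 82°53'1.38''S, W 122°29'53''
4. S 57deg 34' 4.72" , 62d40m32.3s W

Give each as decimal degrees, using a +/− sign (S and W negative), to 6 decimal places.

1. 21.823658, 179.729203
2. -18.289000, -158.480422
3. -82.883717, -122.498056
4. -57.567978, -62.675639

Point 1:
  Lat: 21° + 49/60 + 25.17/3600 = 21 + 0.816667 + 0.006992 = 21.8236583
  N ⇒ keep positive
  Longitude: 43′ + 45.13″ = 43.75217′; 179 + 43.75217/60 = 179.7292028
  E ⇒ keep positive
Point 2:
  Lat: 17′ + 20.4″ = 17.34000′; 18 + 17.34000/60 = 18.2890000
  S ⇒ negate
  Lon: 158 + 28/60 + 49.52/3600 = 158.4804222
  W ⇒ negate
Point 3:
  φ: 53′ + 1.38″ = 53.02300′; 82 + 53.02300/60 = 82.8837167
  hemisphere S, so the sign is −
  λ: 29′ + 53″ = 29.88333′; 122 + 29.88333/60 = 122.4980556
  hemisphere W, so the sign is −
Point 4:
  φ: 34′ + 4.72″ = 34.07867′; 57 + 34.07867/60 = 57.5679778
  S ⇒ negate
  Lon: 62 + 40/60 + 32.3/3600 = 62.6756389
  W → negative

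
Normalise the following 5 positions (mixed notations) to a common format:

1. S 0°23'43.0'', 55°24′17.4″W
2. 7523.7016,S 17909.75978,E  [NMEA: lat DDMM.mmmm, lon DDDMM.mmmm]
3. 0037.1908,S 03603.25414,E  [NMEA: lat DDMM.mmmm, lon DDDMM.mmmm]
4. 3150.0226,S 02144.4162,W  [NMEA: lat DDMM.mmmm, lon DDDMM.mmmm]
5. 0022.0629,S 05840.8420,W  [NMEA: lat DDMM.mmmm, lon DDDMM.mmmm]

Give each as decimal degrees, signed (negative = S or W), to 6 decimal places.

Point 1:
  Latitude: 0° + 23/60 + 43/3600 = 0 + 0.383333 + 0.011944 = 0.3952778
  hemisphere S, so the sign is −
  Lon: 55 + 24/60 + 17.4/3600 = 55.4048333
  hemisphere W, so the sign is −
Point 2:
  φ: split at 2 digits → 75° and 23.7016′; 75 + 23.7016/60 = 75.3950267
  S ⇒ negate
  Longitude: split at 3 digits → 179° and 9.75978′; 179 + 9.75978/60 = 179.1626630
  E → positive
Point 3:
  Lat: split at 2 digits → 00° and 37.1908′; 0 + 37.1908/60 = 0.6198467
  S → negative
  λ: degrees = first 3 digits = 36, minutes = 3.25414; 36 + 3.25414/60 = 36.0542357
  E → positive
Point 4:
  φ: split at 2 digits → 31° and 50.0226′; 31 + 50.0226/60 = 31.8337100
  hemisphere S, so the sign is −
  Lon: split at 3 digits → 021° and 44.4162′; 21 + 44.4162/60 = 21.7402700
  W → negative
Point 5:
  Lat: degrees = first 2 digits = 0, minutes = 22.0629; 0 + 22.0629/60 = 0.3677150
  S → negative
  Longitude: split at 3 digits → 058° and 40.842′; 58 + 40.842/60 = 58.6807000
  W ⇒ negate

1. -0.395278, -55.404833
2. -75.395027, 179.162663
3. -0.619847, 36.054236
4. -31.833710, -21.740270
5. -0.367715, -58.680700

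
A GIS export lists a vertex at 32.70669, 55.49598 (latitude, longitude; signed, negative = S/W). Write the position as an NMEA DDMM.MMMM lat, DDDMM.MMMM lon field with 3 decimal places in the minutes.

3242.401,N / 05529.759,E

Latitude: 32° + 0.706690 × 60 = 32° 42.40140′
Longitude: 55° + 0.495980 × 60 = 55° 29.75880′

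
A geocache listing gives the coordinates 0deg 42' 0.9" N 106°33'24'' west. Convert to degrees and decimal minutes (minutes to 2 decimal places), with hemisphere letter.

0° 42.02′ N, 106° 33.40′ W

Lat: seconds/60 = 0.01500; minutes = 42 + 0.01500 = 42.0150
λ: 33 + 24/60 = 33.4000′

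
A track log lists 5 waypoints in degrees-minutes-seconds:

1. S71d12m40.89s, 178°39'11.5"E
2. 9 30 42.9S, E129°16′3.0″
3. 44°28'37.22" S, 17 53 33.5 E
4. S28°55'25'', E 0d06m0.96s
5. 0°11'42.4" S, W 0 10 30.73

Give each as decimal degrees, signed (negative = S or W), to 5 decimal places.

Point 1:
  φ: 71° + 12/60 + 40.89/3600 = 71 + 0.200000 + 0.011358 = 71.211358
  hemisphere S, so the sign is −
  λ: 178 + 39/60 + 11.5/3600 = 178.653194
  E ⇒ keep positive
Point 2:
  Latitude: 30′ + 42.9″ = 30.71500′; 9 + 30.71500/60 = 9.511917
  S → negative
  λ: 129 + 16/60 + 3/3600 = 129.267500
  E → positive
Point 3:
  φ: 44 + 28/60 + 37.22/3600 = 44.477006
  S ⇒ negate
  λ: 17 + 53/60 + 33.5/3600 = 17.892639
  E ⇒ keep positive
Point 4:
  φ: 28° + 55/60 + 25/3600 = 28 + 0.916667 + 0.006944 = 28.923611
  S → negative
  Lon: 6′ + 0.96″ = 6.01600′; 0 + 6.01600/60 = 0.100267
  E → positive
Point 5:
  Latitude: 11′ + 42.4″ = 11.70667′; 0 + 11.70667/60 = 0.195111
  S → negative
  Longitude: 10′ + 30.73″ = 10.51217′; 0 + 10.51217/60 = 0.175203
  W → negative

1. -71.21136, 178.65319
2. -9.51192, 129.26750
3. -44.47701, 17.89264
4. -28.92361, 0.10027
5. -0.19511, -0.17520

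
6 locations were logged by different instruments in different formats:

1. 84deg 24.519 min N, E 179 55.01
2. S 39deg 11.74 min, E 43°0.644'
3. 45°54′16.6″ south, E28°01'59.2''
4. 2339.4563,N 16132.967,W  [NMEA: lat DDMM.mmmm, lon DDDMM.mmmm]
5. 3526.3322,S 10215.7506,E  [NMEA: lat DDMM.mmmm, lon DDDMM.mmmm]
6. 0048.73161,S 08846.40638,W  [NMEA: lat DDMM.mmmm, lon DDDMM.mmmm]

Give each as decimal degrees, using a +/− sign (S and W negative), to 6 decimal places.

1. 84.408650, 179.916833
2. -39.195667, 43.010733
3. -45.904611, 28.033111
4. 23.657605, -161.549450
5. -35.438870, 102.262510
6. -0.812194, -88.773440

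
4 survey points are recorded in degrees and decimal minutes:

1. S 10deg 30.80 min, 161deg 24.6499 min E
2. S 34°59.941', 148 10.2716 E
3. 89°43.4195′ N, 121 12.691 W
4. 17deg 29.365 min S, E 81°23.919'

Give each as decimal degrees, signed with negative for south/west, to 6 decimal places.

1. -10.513333, 161.410832
2. -34.999017, 148.171193
3. 89.723658, -121.211517
4. -17.489417, 81.398650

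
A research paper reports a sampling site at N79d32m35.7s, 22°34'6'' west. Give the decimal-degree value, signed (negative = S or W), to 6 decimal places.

79.543250, -22.568333

Lat: 79° + 32/60 + 35.7/3600 = 79 + 0.533333 + 0.009917 = 79.5432500
N ⇒ keep positive
Lon: 22° + 34/60 + 6/3600 = 22 + 0.566667 + 0.001667 = 22.5683333
W ⇒ negate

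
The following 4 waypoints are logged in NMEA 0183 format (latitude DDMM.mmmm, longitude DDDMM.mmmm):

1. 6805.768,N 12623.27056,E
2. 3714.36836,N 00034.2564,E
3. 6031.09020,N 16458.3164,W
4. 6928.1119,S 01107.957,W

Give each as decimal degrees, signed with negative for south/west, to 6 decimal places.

Point 1:
  φ: split at 2 digits → 68° and 5.768′; 68 + 5.768/60 = 68.0961333
  N → positive
  Longitude: degrees = first 3 digits = 126, minutes = 23.27056; 126 + 23.27056/60 = 126.3878427
  E ⇒ keep positive
Point 2:
  φ: split at 2 digits → 37° and 14.36836′; 37 + 14.36836/60 = 37.2394727
  N → positive
  Lon: degrees = first 3 digits = 0, minutes = 34.2564; 0 + 34.2564/60 = 0.5709400
  E → positive
Point 3:
  Latitude: split at 2 digits → 60° and 31.0902′; 60 + 31.0902/60 = 60.5181700
  N ⇒ keep positive
  λ: split at 3 digits → 164° and 58.3164′; 164 + 58.3164/60 = 164.9719400
  W ⇒ negate
Point 4:
  Lat: degrees = first 2 digits = 69, minutes = 28.1119; 69 + 28.1119/60 = 69.4685317
  S ⇒ negate
  Longitude: split at 3 digits → 011° and 7.957′; 11 + 7.957/60 = 11.1326167
  W ⇒ negate

1. 68.096133, 126.387843
2. 37.239473, 0.570940
3. 60.518170, -164.971940
4. -69.468532, -11.132617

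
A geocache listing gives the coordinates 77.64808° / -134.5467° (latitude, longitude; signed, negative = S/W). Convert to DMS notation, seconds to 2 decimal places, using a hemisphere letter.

77°38′53.09″ N, 134°32′48.12″ W

Latitude: whole degrees 77; 38.88480′ → 38′ and 53.0880″
Longitude is negative → W; |value| = 134.546700
Lon: whole degrees 134; 32.80200′ → 32′ and 48.1200″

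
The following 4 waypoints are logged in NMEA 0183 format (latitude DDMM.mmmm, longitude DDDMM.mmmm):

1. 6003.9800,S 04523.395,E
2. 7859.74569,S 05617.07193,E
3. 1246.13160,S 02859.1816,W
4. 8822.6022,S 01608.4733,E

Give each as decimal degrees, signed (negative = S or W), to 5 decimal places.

Point 1:
  Latitude: split at 2 digits → 60° and 3.98′; 60 + 3.98/60 = 60.066333
  S ⇒ negate
  λ: split at 3 digits → 045° and 23.395′; 45 + 23.395/60 = 45.389917
  E ⇒ keep positive
Point 2:
  Latitude: degrees = first 2 digits = 78, minutes = 59.74569; 78 + 59.74569/60 = 78.995762
  hemisphere S, so the sign is −
  Longitude: split at 3 digits → 056° and 17.07193′; 56 + 17.07193/60 = 56.284532
  E → positive
Point 3:
  Lat: split at 2 digits → 12° and 46.1316′; 12 + 46.1316/60 = 12.768860
  S ⇒ negate
  Lon: degrees = first 3 digits = 28, minutes = 59.1816; 28 + 59.1816/60 = 28.986360
  W → negative
Point 4:
  φ: degrees = first 2 digits = 88, minutes = 22.6022; 88 + 22.6022/60 = 88.376703
  S ⇒ negate
  λ: degrees = first 3 digits = 16, minutes = 8.4733; 16 + 8.4733/60 = 16.141222
  E ⇒ keep positive

1. -60.06633, 45.38992
2. -78.99576, 56.28453
3. -12.76886, -28.98636
4. -88.37670, 16.14122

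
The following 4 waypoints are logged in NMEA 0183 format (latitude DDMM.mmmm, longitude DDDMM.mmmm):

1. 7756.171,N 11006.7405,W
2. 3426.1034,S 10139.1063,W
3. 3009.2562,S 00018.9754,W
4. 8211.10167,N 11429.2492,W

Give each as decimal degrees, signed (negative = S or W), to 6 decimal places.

1. 77.936183, -110.112342
2. -34.435057, -101.651772
3. -30.154270, -0.316257
4. 82.185028, -114.487487

Point 1:
  Lat: degrees = first 2 digits = 77, minutes = 56.171; 77 + 56.171/60 = 77.9361833
  N ⇒ keep positive
  λ: degrees = first 3 digits = 110, minutes = 6.7405; 110 + 6.7405/60 = 110.1123417
  W → negative
Point 2:
  φ: split at 2 digits → 34° and 26.1034′; 34 + 26.1034/60 = 34.4350567
  hemisphere S, so the sign is −
  λ: split at 3 digits → 101° and 39.1063′; 101 + 39.1063/60 = 101.6517717
  hemisphere W, so the sign is −
Point 3:
  Latitude: degrees = first 2 digits = 30, minutes = 9.2562; 30 + 9.2562/60 = 30.1542700
  S ⇒ negate
  Lon: split at 3 digits → 000° and 18.9754′; 0 + 18.9754/60 = 0.3162567
  W ⇒ negate
Point 4:
  Latitude: split at 2 digits → 82° and 11.10167′; 82 + 11.10167/60 = 82.1850278
  N → positive
  λ: split at 3 digits → 114° and 29.2492′; 114 + 29.2492/60 = 114.4874867
  W ⇒ negate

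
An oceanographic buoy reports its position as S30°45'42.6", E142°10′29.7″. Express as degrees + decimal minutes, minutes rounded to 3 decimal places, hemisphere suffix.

30° 45.710′ S, 142° 10.495′ E

Latitude: seconds/60 = 0.71000; minutes = 45 + 0.71000 = 45.71000
Lon: 10 + 29.7/60 = 10.49500′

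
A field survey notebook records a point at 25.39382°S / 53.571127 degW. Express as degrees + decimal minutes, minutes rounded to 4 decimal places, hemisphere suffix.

25° 23.6292′ S, 53° 34.2676′ W

φ: minutes = (25.393820 − 25) × 60 = 23.629200
λ: minutes = (53.571127 − 53) × 60 = 34.267620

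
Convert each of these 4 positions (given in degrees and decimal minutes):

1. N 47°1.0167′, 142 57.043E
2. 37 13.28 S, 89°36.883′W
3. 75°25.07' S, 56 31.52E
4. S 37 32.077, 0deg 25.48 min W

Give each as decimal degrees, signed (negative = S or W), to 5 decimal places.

Point 1:
  Latitude: 47 + 1.0167/60 = 47.016945
  N ⇒ keep positive
  Longitude: 57.043′ = 0.950717°; total 142.950717
  E → positive
Point 2:
  Lat: 13.28′ = 0.221333°; total 37.221333
  hemisphere S, so the sign is −
  Lon: 36.883′ = 0.614717°; total 89.614717
  W ⇒ negate
Point 3:
  Latitude: 25.07′ = 0.417833°; total 75.417833
  hemisphere S, so the sign is −
  Longitude: 31.52′ = 0.525333°; total 56.525333
  E → positive
Point 4:
  Lat: 37 + 32.077/60 = 37.534617
  S ⇒ negate
  Lon: 0 + 25.48/60 = 0.424667
  W → negative

1. 47.01695, 142.95072
2. -37.22133, -89.61472
3. -75.41783, 56.52533
4. -37.53462, -0.42467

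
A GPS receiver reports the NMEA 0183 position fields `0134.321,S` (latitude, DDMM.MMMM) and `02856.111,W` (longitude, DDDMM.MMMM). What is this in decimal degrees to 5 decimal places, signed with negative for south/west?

φ: degrees = first 2 digits = 1, minutes = 34.321; 1 + 34.321/60 = 1.572017
S → negative
λ: degrees = first 3 digits = 28, minutes = 56.111; 28 + 56.111/60 = 28.935183
W → negative

-1.57202, -28.93518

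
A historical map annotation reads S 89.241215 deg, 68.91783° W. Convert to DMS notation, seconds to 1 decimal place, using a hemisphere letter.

89°14′28.4″ S, 68°55′4.2″ W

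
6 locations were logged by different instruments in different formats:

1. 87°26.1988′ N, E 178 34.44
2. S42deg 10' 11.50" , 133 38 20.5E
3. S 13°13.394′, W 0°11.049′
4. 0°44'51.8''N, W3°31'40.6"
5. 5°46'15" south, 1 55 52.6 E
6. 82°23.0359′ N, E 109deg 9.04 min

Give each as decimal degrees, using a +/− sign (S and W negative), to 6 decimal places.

Point 1:
  Lat: 87 + 26.1988/60 = 87.4366467
  N ⇒ keep positive
  Longitude: 178 + 34.44/60 = 178.5740000
  E → positive
Point 2:
  Latitude: 42 + 10/60 + 11.5/3600 = 42.1698611
  S → negative
  λ: 133 + 38/60 + 20.5/3600 = 133.6390278
  E → positive
Point 3:
  Latitude: 13 + 13.394/60 = 13.2232333
  S ⇒ negate
  λ: 11.049′ = 0.184150°; total 0.1841500
  W ⇒ negate
Point 4:
  Latitude: 0° + 44/60 + 51.8/3600 = 0 + 0.733333 + 0.014389 = 0.7477222
  N ⇒ keep positive
  λ: 3° + 31/60 + 40.6/3600 = 3 + 0.516667 + 0.011278 = 3.5279444
  hemisphere W, so the sign is −
Point 5:
  Latitude: 46′ + 15″ = 46.25000′; 5 + 46.25000/60 = 5.7708333
  hemisphere S, so the sign is −
  λ: 1 + 55/60 + 52.6/3600 = 1.9312778
  E → positive
Point 6:
  Latitude: 82 + 23.0359/60 = 82.3839317
  N → positive
  Longitude: 9.04′ = 0.150667°; total 109.1506667
  E ⇒ keep positive

1. 87.436647, 178.574000
2. -42.169861, 133.639028
3. -13.223233, -0.184150
4. 0.747722, -3.527944
5. -5.770833, 1.931278
6. 82.383932, 109.150667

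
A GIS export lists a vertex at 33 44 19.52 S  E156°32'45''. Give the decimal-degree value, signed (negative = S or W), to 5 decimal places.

-33.73876, 156.54583

Lat: 33° + 44/60 + 19.52/3600 = 33 + 0.733333 + 0.005422 = 33.738756
S ⇒ negate
Lon: 156° + 32/60 + 45/3600 = 156 + 0.533333 + 0.012500 = 156.545833
E ⇒ keep positive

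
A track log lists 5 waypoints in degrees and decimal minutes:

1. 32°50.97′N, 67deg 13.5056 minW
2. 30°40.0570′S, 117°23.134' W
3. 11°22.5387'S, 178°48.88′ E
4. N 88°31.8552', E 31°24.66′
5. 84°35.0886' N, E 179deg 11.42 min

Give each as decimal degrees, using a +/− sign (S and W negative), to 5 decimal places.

1. 32.84950, -67.22509
2. -30.66762, -117.38557
3. -11.37565, 178.81467
4. 88.53092, 31.41100
5. 84.58481, 179.19033

Point 1:
  Lat: 50.97′ = 0.849500°; total 32.849500
  N ⇒ keep positive
  λ: 13.5056′ = 0.225093°; total 67.225093
  W → negative
Point 2:
  Latitude: 40.057′ = 0.667617°; total 30.667617
  S ⇒ negate
  Lon: 117 + 23.134/60 = 117.385567
  hemisphere W, so the sign is −
Point 3:
  Latitude: 11 + 22.5387/60 = 11.375645
  S → negative
  λ: 178 + 48.88/60 = 178.814667
  E → positive
Point 4:
  φ: 88 + 31.8552/60 = 88.530920
  N → positive
  Longitude: 31 + 24.66/60 = 31.411000
  E ⇒ keep positive
Point 5:
  Latitude: 35.0886′ = 0.584810°; total 84.584810
  N ⇒ keep positive
  λ: 179 + 11.42/60 = 179.190333
  E ⇒ keep positive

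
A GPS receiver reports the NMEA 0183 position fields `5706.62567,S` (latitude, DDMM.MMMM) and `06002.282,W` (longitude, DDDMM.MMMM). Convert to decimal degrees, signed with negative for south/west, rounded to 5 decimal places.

-57.11043, -60.03803

Lat: degrees = first 2 digits = 57, minutes = 6.62567; 57 + 6.62567/60 = 57.110428
hemisphere S, so the sign is −
Lon: degrees = first 3 digits = 60, minutes = 2.282; 60 + 2.282/60 = 60.038033
hemisphere W, so the sign is −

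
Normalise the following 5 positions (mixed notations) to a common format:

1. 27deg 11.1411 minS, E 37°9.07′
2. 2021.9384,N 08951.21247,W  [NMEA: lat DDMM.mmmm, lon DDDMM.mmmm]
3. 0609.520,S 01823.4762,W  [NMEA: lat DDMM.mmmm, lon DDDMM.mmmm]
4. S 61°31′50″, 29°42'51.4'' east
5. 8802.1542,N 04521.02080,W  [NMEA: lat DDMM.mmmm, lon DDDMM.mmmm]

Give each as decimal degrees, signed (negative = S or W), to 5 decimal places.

Point 1:
  Lat: 11.1411′ = 0.185685°; total 27.185685
  hemisphere S, so the sign is −
  Longitude: 37 + 9.07/60 = 37.151167
  E ⇒ keep positive
Point 2:
  Latitude: split at 2 digits → 20° and 21.9384′; 20 + 21.9384/60 = 20.365640
  N ⇒ keep positive
  Lon: degrees = first 3 digits = 89, minutes = 51.21247; 89 + 51.21247/60 = 89.853541
  W ⇒ negate
Point 3:
  Latitude: split at 2 digits → 06° and 9.52′; 6 + 9.52/60 = 6.158667
  S → negative
  Longitude: degrees = first 3 digits = 18, minutes = 23.4762; 18 + 23.4762/60 = 18.391270
  W ⇒ negate
Point 4:
  φ: 61° + 31/60 + 50/3600 = 61 + 0.516667 + 0.013889 = 61.530556
  hemisphere S, so the sign is −
  Lon: 42′ + 51.4″ = 42.85667′; 29 + 42.85667/60 = 29.714278
  E → positive
Point 5:
  φ: degrees = first 2 digits = 88, minutes = 2.1542; 88 + 2.1542/60 = 88.035903
  N → positive
  λ: split at 3 digits → 045° and 21.0208′; 45 + 21.0208/60 = 45.350347
  W → negative

1. -27.18569, 37.15117
2. 20.36564, -89.85354
3. -6.15867, -18.39127
4. -61.53056, 29.71428
5. 88.03590, -45.35035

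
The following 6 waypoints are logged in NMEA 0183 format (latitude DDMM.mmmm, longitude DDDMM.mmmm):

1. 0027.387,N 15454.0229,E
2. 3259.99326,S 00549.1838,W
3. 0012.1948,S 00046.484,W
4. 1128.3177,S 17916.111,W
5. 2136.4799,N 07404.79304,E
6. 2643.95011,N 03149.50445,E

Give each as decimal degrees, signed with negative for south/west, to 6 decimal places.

1. 0.456450, 154.900382
2. -32.999888, -5.819730
3. -0.203247, -0.774733
4. -11.471962, -179.268517
5. 21.607998, 74.079884
6. 26.732502, 31.825074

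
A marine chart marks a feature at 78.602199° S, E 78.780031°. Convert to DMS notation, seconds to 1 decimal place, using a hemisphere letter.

φ: whole degrees 78; 36.13194′ → 36′ and 7.916″
Lon: 0.780031 × 60 = 46.80186′ → 46′, remainder × 60 = 48.112″

78°36′7.9″ S, 78°46′48.1″ E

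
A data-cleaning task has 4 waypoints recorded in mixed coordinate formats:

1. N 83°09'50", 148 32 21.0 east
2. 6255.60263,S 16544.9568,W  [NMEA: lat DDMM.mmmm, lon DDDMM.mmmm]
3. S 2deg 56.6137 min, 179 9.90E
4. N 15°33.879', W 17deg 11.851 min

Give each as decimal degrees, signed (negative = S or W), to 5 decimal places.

Point 1:
  Lat: 9′ + 50″ = 9.83333′; 83 + 9.83333/60 = 83.163889
  N ⇒ keep positive
  Lon: 32′ + 21″ = 32.35000′; 148 + 32.35000/60 = 148.539167
  E → positive
Point 2:
  Latitude: degrees = first 2 digits = 62, minutes = 55.60263; 62 + 55.60263/60 = 62.926711
  S ⇒ negate
  Lon: degrees = first 3 digits = 165, minutes = 44.9568; 165 + 44.9568/60 = 165.749280
  hemisphere W, so the sign is −
Point 3:
  Lat: 2 + 56.6137/60 = 2.943562
  S → negative
  Lon: 9.9′ = 0.165000°; total 179.165000
  E ⇒ keep positive
Point 4:
  Lat: 15 + 33.879/60 = 15.564650
  N ⇒ keep positive
  λ: 17 + 11.851/60 = 17.197517
  W → negative

1. 83.16389, 148.53917
2. -62.92671, -165.74928
3. -2.94356, 179.16500
4. 15.56465, -17.19752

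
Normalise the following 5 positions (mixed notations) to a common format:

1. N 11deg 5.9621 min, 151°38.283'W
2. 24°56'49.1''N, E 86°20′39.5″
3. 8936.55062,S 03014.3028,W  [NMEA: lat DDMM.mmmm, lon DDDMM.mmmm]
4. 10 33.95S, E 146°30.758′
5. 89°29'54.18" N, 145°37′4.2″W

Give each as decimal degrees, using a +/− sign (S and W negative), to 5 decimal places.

Point 1:
  Lat: 11 + 5.9621/60 = 11.099368
  N → positive
  Longitude: 38.283′ = 0.638050°; total 151.638050
  W ⇒ negate
Point 2:
  Lat: 56′ + 49.1″ = 56.81833′; 24 + 56.81833/60 = 24.946972
  N → positive
  Lon: 20′ + 39.5″ = 20.65833′; 86 + 20.65833/60 = 86.344306
  E → positive
Point 3:
  Lat: degrees = first 2 digits = 89, minutes = 36.55062; 89 + 36.55062/60 = 89.609177
  hemisphere S, so the sign is −
  λ: degrees = first 3 digits = 30, minutes = 14.3028; 30 + 14.3028/60 = 30.238380
  hemisphere W, so the sign is −
Point 4:
  φ: 33.95′ = 0.565833°; total 10.565833
  S ⇒ negate
  Longitude: 30.758′ = 0.512633°; total 146.512633
  E ⇒ keep positive
Point 5:
  Latitude: 89 + 29/60 + 54.18/3600 = 89.498383
  N ⇒ keep positive
  Longitude: 145 + 37/60 + 4.2/3600 = 145.617833
  W ⇒ negate

1. 11.09937, -151.63805
2. 24.94697, 86.34431
3. -89.60918, -30.23838
4. -10.56583, 146.51263
5. 89.49838, -145.61783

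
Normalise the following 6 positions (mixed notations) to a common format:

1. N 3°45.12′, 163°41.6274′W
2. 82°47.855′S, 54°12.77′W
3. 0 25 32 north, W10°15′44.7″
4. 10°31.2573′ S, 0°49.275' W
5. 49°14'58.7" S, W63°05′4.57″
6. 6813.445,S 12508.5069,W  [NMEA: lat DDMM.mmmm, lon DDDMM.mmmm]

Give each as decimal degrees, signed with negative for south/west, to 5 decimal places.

1. 3.75200, -163.69379
2. -82.79758, -54.21283
3. 0.42556, -10.26242
4. -10.52096, -0.82125
5. -49.24964, -63.08460
6. -68.22408, -125.14178

Point 1:
  φ: 3 + 45.12/60 = 3.752000
  N ⇒ keep positive
  Longitude: 163 + 41.6274/60 = 163.693790
  W ⇒ negate
Point 2:
  Lat: 47.855′ = 0.797583°; total 82.797583
  S → negative
  Lon: 12.77′ = 0.212833°; total 54.212833
  hemisphere W, so the sign is −
Point 3:
  φ: 25′ + 32″ = 25.53333′; 0 + 25.53333/60 = 0.425556
  N → positive
  Lon: 10° + 15/60 + 44.7/3600 = 10 + 0.250000 + 0.012417 = 10.262417
  W → negative
Point 4:
  Latitude: 31.2573′ = 0.520955°; total 10.520955
  S → negative
  Lon: 0 + 49.275/60 = 0.821250
  W → negative
Point 5:
  Latitude: 49 + 14/60 + 58.7/3600 = 49.249639
  S ⇒ negate
  Longitude: 63° + 5/60 + 4.57/3600 = 63 + 0.083333 + 0.001269 = 63.084603
  hemisphere W, so the sign is −
Point 6:
  Lat: degrees = first 2 digits = 68, minutes = 13.445; 68 + 13.445/60 = 68.224083
  S ⇒ negate
  Longitude: split at 3 digits → 125° and 8.5069′; 125 + 8.5069/60 = 125.141782
  W ⇒ negate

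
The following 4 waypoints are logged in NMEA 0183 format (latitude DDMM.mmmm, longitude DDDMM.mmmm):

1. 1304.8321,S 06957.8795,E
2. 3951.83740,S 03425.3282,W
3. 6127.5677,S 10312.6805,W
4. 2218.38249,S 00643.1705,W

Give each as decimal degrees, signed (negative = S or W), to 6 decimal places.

Point 1:
  Lat: degrees = first 2 digits = 13, minutes = 4.8321; 13 + 4.8321/60 = 13.0805350
  hemisphere S, so the sign is −
  Lon: split at 3 digits → 069° and 57.8795′; 69 + 57.8795/60 = 69.9646583
  E ⇒ keep positive
Point 2:
  Lat: degrees = first 2 digits = 39, minutes = 51.8374; 39 + 51.8374/60 = 39.8639567
  hemisphere S, so the sign is −
  Lon: split at 3 digits → 034° and 25.3282′; 34 + 25.3282/60 = 34.4221367
  W ⇒ negate
Point 3:
  Latitude: split at 2 digits → 61° and 27.5677′; 61 + 27.5677/60 = 61.4594617
  S → negative
  λ: split at 3 digits → 103° and 12.6805′; 103 + 12.6805/60 = 103.2113417
  hemisphere W, so the sign is −
Point 4:
  Lat: split at 2 digits → 22° and 18.38249′; 22 + 18.38249/60 = 22.3063748
  S ⇒ negate
  Longitude: degrees = first 3 digits = 6, minutes = 43.1705; 6 + 43.1705/60 = 6.7195083
  W → negative

1. -13.080535, 69.964658
2. -39.863957, -34.422137
3. -61.459462, -103.211342
4. -22.306375, -6.719508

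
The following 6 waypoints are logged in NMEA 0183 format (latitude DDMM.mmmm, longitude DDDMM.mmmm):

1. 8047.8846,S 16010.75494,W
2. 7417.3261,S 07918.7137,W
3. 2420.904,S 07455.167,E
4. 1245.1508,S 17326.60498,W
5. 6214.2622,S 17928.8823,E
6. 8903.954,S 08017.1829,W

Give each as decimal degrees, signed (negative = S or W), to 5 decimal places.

Point 1:
  φ: degrees = first 2 digits = 80, minutes = 47.8846; 80 + 47.8846/60 = 80.798077
  S ⇒ negate
  Longitude: degrees = first 3 digits = 160, minutes = 10.75494; 160 + 10.75494/60 = 160.179249
  hemisphere W, so the sign is −
Point 2:
  Latitude: split at 2 digits → 74° and 17.3261′; 74 + 17.3261/60 = 74.288768
  S ⇒ negate
  Lon: split at 3 digits → 079° and 18.7137′; 79 + 18.7137/60 = 79.311895
  hemisphere W, so the sign is −
Point 3:
  Latitude: degrees = first 2 digits = 24, minutes = 20.904; 24 + 20.904/60 = 24.348400
  S ⇒ negate
  Lon: degrees = first 3 digits = 74, minutes = 55.167; 74 + 55.167/60 = 74.919450
  E → positive
Point 4:
  φ: degrees = first 2 digits = 12, minutes = 45.1508; 12 + 45.1508/60 = 12.752513
  S → negative
  Lon: split at 3 digits → 173° and 26.60498′; 173 + 26.60498/60 = 173.443416
  W ⇒ negate
Point 5:
  φ: split at 2 digits → 62° and 14.2622′; 62 + 14.2622/60 = 62.237703
  hemisphere S, so the sign is −
  Longitude: split at 3 digits → 179° and 28.8823′; 179 + 28.8823/60 = 179.481372
  E ⇒ keep positive
Point 6:
  Latitude: degrees = first 2 digits = 89, minutes = 3.954; 89 + 3.954/60 = 89.065900
  hemisphere S, so the sign is −
  Longitude: degrees = first 3 digits = 80, minutes = 17.1829; 80 + 17.1829/60 = 80.286382
  W ⇒ negate

1. -80.79808, -160.17925
2. -74.28877, -79.31190
3. -24.34840, 74.91945
4. -12.75251, -173.44342
5. -62.23770, 179.48137
6. -89.06590, -80.28638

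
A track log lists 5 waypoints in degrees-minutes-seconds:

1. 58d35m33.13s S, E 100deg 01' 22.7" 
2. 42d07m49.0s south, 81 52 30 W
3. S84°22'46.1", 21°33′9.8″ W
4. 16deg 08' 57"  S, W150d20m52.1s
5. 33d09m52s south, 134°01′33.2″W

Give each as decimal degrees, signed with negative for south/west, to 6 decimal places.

1. -58.592536, 100.022972
2. -42.130278, -81.875000
3. -84.379472, -21.552722
4. -16.149167, -150.347806
5. -33.164444, -134.025889

Point 1:
  φ: 58° + 35/60 + 33.13/3600 = 58 + 0.583333 + 0.009203 = 58.5925361
  S ⇒ negate
  Longitude: 100 + 1/60 + 22.7/3600 = 100.0229722
  E → positive
Point 2:
  Lat: 42 + 7/60 + 49/3600 = 42.1302778
  hemisphere S, so the sign is −
  Longitude: 81 + 52/60 + 30/3600 = 81.8750000
  W ⇒ negate
Point 3:
  φ: 22′ + 46.1″ = 22.76833′; 84 + 22.76833/60 = 84.3794722
  hemisphere S, so the sign is −
  Longitude: 21° + 33/60 + 9.8/3600 = 21 + 0.550000 + 0.002722 = 21.5527222
  W ⇒ negate
Point 4:
  Latitude: 16 + 8/60 + 57/3600 = 16.1491667
  S → negative
  Longitude: 20′ + 52.1″ = 20.86833′; 150 + 20.86833/60 = 150.3478056
  W ⇒ negate
Point 5:
  φ: 33 + 9/60 + 52/3600 = 33.1644444
  hemisphere S, so the sign is −
  λ: 134 + 1/60 + 33.2/3600 = 134.0258889
  hemisphere W, so the sign is −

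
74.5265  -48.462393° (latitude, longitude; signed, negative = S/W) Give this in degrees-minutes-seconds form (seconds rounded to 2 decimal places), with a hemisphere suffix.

Latitude: 0.526500 × 60 = 31.59000′ → 31′, remainder × 60 = 35.4000″
Longitude is negative → W; |value| = 48.462393
λ: 0.462393 × 60 = 27.74358′ → 27′, remainder × 60 = 44.6148″

74°31′35.40″ N, 48°27′44.61″ W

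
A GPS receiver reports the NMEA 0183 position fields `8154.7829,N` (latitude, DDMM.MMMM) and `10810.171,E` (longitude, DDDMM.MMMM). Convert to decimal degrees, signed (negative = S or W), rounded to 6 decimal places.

φ: split at 2 digits → 81° and 54.7829′; 81 + 54.7829/60 = 81.9130483
N → positive
λ: degrees = first 3 digits = 108, minutes = 10.171; 108 + 10.171/60 = 108.1695167
E ⇒ keep positive

81.913048, 108.169517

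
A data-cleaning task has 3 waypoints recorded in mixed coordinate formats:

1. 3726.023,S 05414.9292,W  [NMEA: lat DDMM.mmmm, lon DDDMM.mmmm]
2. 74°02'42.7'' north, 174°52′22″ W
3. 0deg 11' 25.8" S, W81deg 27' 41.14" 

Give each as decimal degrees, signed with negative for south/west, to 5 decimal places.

1. -37.43372, -54.24882
2. 74.04519, -174.87278
3. -0.19050, -81.46143

Point 1:
  φ: degrees = first 2 digits = 37, minutes = 26.023; 37 + 26.023/60 = 37.433717
  S ⇒ negate
  Longitude: split at 3 digits → 054° and 14.9292′; 54 + 14.9292/60 = 54.248820
  W ⇒ negate
Point 2:
  φ: 74 + 2/60 + 42.7/3600 = 74.045194
  N ⇒ keep positive
  Lon: 52′ + 22″ = 52.36667′; 174 + 52.36667/60 = 174.872778
  W ⇒ negate
Point 3:
  Latitude: 11′ + 25.8″ = 11.43000′; 0 + 11.43000/60 = 0.190500
  S ⇒ negate
  Longitude: 81 + 27/60 + 41.14/3600 = 81.461428
  W ⇒ negate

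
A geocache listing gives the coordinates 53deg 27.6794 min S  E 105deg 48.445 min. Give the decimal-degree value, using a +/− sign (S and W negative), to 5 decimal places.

-53.46132, 105.80742

Latitude: 27.6794′ = 0.461323°; total 53.461323
hemisphere S, so the sign is −
Lon: 48.445′ = 0.807417°; total 105.807417
E → positive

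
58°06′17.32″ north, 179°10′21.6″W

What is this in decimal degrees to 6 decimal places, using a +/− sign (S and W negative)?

58.104811, -179.172667

Latitude: 6′ + 17.32″ = 6.28867′; 58 + 6.28867/60 = 58.1048111
N ⇒ keep positive
Lon: 179° + 10/60 + 21.6/3600 = 179 + 0.166667 + 0.006000 = 179.1726667
hemisphere W, so the sign is −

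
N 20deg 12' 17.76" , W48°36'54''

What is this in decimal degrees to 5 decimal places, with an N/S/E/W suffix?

Lat: 20° + 12/60 + 17.76/3600 = 20 + 0.200000 + 0.004933 = 20.204933
Longitude: 36′ + 54″ = 36.90000′; 48 + 36.90000/60 = 48.615000

20.20493° N, 48.61500° W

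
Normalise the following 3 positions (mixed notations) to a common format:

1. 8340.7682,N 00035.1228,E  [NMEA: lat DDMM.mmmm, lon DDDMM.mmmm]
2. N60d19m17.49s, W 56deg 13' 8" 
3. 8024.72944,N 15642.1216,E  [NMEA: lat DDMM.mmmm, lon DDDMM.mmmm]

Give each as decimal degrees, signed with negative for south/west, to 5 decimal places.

Point 1:
  Latitude: degrees = first 2 digits = 83, minutes = 40.7682; 83 + 40.7682/60 = 83.679470
  N → positive
  Longitude: degrees = first 3 digits = 0, minutes = 35.1228; 0 + 35.1228/60 = 0.585380
  E ⇒ keep positive
Point 2:
  φ: 60 + 19/60 + 17.49/3600 = 60.321525
  N ⇒ keep positive
  Longitude: 56° + 13/60 + 8/3600 = 56 + 0.216667 + 0.002222 = 56.218889
  W → negative
Point 3:
  Lat: split at 2 digits → 80° and 24.72944′; 80 + 24.72944/60 = 80.412157
  N ⇒ keep positive
  Lon: degrees = first 3 digits = 156, minutes = 42.1216; 156 + 42.1216/60 = 156.702027
  E → positive

1. 83.67947, 0.58538
2. 60.32153, -56.21889
3. 80.41216, 156.70203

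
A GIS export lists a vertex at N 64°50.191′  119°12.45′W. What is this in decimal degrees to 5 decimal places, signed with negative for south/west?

64.83652, -119.20750

Lat: 64 + 50.191/60 = 64.836517
N ⇒ keep positive
λ: 119 + 12.45/60 = 119.207500
hemisphere W, so the sign is −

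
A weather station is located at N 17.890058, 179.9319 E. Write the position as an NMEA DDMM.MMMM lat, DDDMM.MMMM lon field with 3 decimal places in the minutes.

1753.403,N / 17955.914,E

Latitude: fractional part 0.890058 → 53.40348 minutes
Longitude: fractional part 0.931900 → 55.91400 minutes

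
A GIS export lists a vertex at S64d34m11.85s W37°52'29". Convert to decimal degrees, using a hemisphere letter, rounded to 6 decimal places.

64.569958° S, 37.874722° W

φ: 64 + 34/60 + 11.85/3600 = 64.5699583
Longitude: 37° + 52/60 + 29/3600 = 37 + 0.866667 + 0.008056 = 37.8747222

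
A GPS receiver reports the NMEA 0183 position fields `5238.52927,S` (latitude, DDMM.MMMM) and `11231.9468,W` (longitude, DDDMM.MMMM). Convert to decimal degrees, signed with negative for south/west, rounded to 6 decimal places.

Lat: split at 2 digits → 52° and 38.52927′; 52 + 38.52927/60 = 52.6421545
S → negative
λ: degrees = first 3 digits = 112, minutes = 31.9468; 112 + 31.9468/60 = 112.5324467
W → negative

-52.642155, -112.532447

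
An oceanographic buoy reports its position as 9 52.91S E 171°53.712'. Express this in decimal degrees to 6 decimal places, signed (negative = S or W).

-9.881833, 171.895200

Lat: 52.91′ = 0.881833°; total 9.8818333
hemisphere S, so the sign is −
Lon: 53.712′ = 0.895200°; total 171.8952000
E ⇒ keep positive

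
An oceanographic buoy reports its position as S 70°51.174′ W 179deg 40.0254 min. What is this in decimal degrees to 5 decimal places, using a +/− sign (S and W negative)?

φ: 51.174′ = 0.852900°; total 70.852900
hemisphere S, so the sign is −
Longitude: 40.0254′ = 0.667090°; total 179.667090
W ⇒ negate

-70.85290, -179.66709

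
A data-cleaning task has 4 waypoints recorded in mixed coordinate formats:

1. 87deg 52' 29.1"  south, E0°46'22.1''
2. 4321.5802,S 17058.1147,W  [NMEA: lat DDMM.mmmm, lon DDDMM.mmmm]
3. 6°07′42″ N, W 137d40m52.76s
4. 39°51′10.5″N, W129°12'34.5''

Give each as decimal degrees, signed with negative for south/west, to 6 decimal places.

Point 1:
  φ: 52′ + 29.1″ = 52.48500′; 87 + 52.48500/60 = 87.8747500
  hemisphere S, so the sign is −
  Longitude: 46′ + 22.1″ = 46.36833′; 0 + 46.36833/60 = 0.7728056
  E ⇒ keep positive
Point 2:
  φ: degrees = first 2 digits = 43, minutes = 21.5802; 43 + 21.5802/60 = 43.3596700
  S → negative
  Longitude: degrees = first 3 digits = 170, minutes = 58.1147; 170 + 58.1147/60 = 170.9685783
  hemisphere W, so the sign is −
Point 3:
  φ: 6° + 7/60 + 42/3600 = 6 + 0.116667 + 0.011667 = 6.1283333
  N ⇒ keep positive
  Longitude: 40′ + 52.76″ = 40.87933′; 137 + 40.87933/60 = 137.6813222
  hemisphere W, so the sign is −
Point 4:
  Latitude: 39° + 51/60 + 10.5/3600 = 39 + 0.850000 + 0.002917 = 39.8529167
  N → positive
  Lon: 129 + 12/60 + 34.5/3600 = 129.2095833
  W ⇒ negate

1. -87.874750, 0.772806
2. -43.359670, -170.968578
3. 6.128333, -137.681322
4. 39.852917, -129.209583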